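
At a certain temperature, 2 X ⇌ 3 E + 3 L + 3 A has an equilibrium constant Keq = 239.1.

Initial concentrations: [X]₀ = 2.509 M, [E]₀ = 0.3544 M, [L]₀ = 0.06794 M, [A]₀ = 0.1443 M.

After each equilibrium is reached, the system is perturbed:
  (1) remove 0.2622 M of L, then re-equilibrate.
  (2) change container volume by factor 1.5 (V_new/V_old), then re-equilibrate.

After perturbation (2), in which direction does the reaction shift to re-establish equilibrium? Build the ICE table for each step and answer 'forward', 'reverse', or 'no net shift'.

Direction: forward

Q₀ = 6.6628e-09 vs Keq = 239.1 ⇒ Q<K, forward
Step 1:
                    X           E           L           A
  I             2.509      0.3544     0.06794      0.1443
  C            -1.181       1.772       1.772       1.772
  E             1.328       2.126        1.84       1.916
  solve Keq expr → x = 0.5907; check Q = 239.1
Then remove 0.2622 M of L.
Step 2:
                    X           E           L           A
  I             1.328       2.126       1.578       1.916
  C          -0.05302     0.07953     0.07953     0.07953
  E             1.275       2.206       1.657       1.996
  solve Keq expr → x = 0.02651; check Q = 239.1
Then change container volume by factor 1.5 (V_new/V_old).
Step 3:
                    X           E           L           A
  I            0.8498       1.471       1.105       1.331
  C           -0.2359      0.3539      0.3539      0.3539
  E            0.6138       1.824       1.459       1.684
  solve Keq expr → x = 0.118; check Q = 239.1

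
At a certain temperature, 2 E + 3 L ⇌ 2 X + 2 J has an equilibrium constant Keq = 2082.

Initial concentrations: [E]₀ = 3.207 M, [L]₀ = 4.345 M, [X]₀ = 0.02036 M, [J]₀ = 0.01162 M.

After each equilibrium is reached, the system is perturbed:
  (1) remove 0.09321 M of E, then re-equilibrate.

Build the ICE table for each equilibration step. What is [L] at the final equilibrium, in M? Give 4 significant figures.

[L]_eq = 0.4418 M

Q₀ = 6.6344e-11 vs Keq = 2082 ⇒ Q<K, forward
Step 1:
                    E           L           X           J
  I             3.207       4.345     0.02036     0.01162
  C            -2.624      -3.936       2.624       2.624
  E            0.5832      0.4093       2.644       2.635
  solve Keq expr → x = 1.312; check Q = 2082
Then remove 0.09321 M of E.
Step 2:
                    E           L           X           J
  I              0.49      0.4093       2.644       2.635
  C           0.02164     0.03246    -0.02164    -0.02164
  E            0.5116      0.4418       2.623       2.614
  solve Keq expr → x = -0.01082; check Q = 2082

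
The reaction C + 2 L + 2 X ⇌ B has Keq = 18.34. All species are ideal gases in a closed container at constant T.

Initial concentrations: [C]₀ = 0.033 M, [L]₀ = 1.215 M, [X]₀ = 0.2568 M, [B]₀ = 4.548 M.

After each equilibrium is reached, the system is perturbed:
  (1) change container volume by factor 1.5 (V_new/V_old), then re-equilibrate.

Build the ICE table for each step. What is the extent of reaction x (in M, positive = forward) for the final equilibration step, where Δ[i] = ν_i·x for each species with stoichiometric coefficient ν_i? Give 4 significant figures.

Q₀ = 1416 vs Keq = 18.34 ⇒ Q>K, reverse
Step 1:
                    C           L           X           B
  Initial       0.033       1.215      0.2568       4.548
  Change       0.1924      0.3848      0.3848     -0.1924
  Equil        0.2254         1.6      0.6416       4.356
  solve Keq expr → x = -0.1924; check Q = 18.34
Then change container volume by factor 1.5 (V_new/V_old).
Step 2:
                    C           L           X           B
  Initial      0.1503       1.067      0.4277       2.904
  Change      0.09754      0.1951      0.1951    -0.09754
  Equil        0.2478       1.262      0.6228       2.806
  solve Keq expr → x = -0.09754; check Q = 18.34

x = -0.09754 M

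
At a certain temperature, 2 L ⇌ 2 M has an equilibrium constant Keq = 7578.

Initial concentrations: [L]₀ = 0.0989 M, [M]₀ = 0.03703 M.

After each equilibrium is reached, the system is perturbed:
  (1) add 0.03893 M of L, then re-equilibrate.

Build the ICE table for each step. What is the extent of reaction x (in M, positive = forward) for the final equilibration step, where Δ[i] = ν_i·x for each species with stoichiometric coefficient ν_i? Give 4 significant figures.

Q₀ = 0.1402 vs Keq = 7578 ⇒ Q<K, forward
Step 1:
                   L          M
  init        0.0989    0.03703
  Δ         -0.09736    0.09736
  eq        0.001544     0.1344
  solve Keq expr → x = 0.04868; check Q = 7578
Then add 0.03893 M of L.
Step 2:
                   L          M
  init       0.04047     0.1344
  Δ         -0.03849    0.03849
  eq        0.001986     0.1729
  solve Keq expr → x = 0.01924; check Q = 7578

x = 0.01924 M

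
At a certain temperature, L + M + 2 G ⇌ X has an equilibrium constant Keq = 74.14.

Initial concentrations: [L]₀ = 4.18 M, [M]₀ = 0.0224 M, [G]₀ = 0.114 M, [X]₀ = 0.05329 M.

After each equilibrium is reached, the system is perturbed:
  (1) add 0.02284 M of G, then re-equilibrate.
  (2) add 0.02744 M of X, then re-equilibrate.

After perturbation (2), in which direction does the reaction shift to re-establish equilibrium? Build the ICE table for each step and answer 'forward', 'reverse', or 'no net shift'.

Direction: reverse

Q₀ = 43.79 vs Keq = 74.14 ⇒ Q<K, forward
Step 1:
                  L         M         G         X
  init         4.18    0.0224     0.114   0.05329
  Δ       -0.004995 -0.004995 -0.009989  0.004995
  eq          4.175   0.01741     0.104   0.05828
  solve Keq expr → x = 0.004995; check Q = 74.14
Then add 0.02284 M of G.
Step 2:
                  L         M         G         X
  init        4.175   0.01741    0.1269   0.05828
  Δ       -0.003499 -0.003499 -0.006998  0.003499
  eq          4.172   0.01391    0.1199   0.06178
  solve Keq expr → x = 0.003499; check Q = 74.14
Then add 0.02744 M of X.
Step 3:
                  L         M         G         X
  init        4.172   0.01391    0.1199   0.08922
  Δ        0.003388  0.003388  0.006775 -0.003388
  eq          4.175   0.01729    0.1266   0.08584
  solve Keq expr → x = -0.003388; check Q = 74.14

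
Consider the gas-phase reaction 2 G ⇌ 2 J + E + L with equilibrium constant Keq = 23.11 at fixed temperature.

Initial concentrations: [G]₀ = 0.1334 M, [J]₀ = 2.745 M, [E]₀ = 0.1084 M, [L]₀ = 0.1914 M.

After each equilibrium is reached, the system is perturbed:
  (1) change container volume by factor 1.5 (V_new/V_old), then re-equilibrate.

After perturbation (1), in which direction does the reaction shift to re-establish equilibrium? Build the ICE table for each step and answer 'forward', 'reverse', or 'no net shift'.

Q₀ = 8.785 vs Keq = 23.11 ⇒ Q<K, forward
Step 1:
                    G           J           E           L
  Initial      0.1334       2.745      0.1084      0.1914
  Change     -0.03846     0.03846     0.01923     0.01923
  Equil       0.09494       2.783      0.1276      0.2106
  solve Keq expr → x = 0.01923; check Q = 23.11
Then change container volume by factor 1.5 (V_new/V_old).
Step 2:
                    G           J           E           L
  Initial     0.06329       1.856     0.08509      0.1404
  Change     -0.01725     0.01725    0.008623    0.008623
  Equil       0.04604       1.873     0.09371       0.149
  solve Keq expr → x = 0.008623; check Q = 23.11

Direction: forward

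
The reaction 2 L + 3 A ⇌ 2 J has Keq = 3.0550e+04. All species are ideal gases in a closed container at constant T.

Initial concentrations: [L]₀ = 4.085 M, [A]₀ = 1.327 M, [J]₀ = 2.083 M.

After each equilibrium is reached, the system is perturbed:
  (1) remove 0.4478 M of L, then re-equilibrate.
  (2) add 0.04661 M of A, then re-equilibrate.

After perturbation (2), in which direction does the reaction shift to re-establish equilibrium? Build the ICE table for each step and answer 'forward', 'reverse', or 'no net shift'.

Q₀ = 0.1113 vs Keq = 3.0550e+04 ⇒ Q<K, forward
Step 1:
                   L          A          J
  init         4.085      1.327      2.083
  Δ          -0.8646     -1.297     0.8646
  eq            3.22    0.03016      2.948
  solve Keq expr → x = 0.4323; check Q = 3.0550e+04
Then remove 0.4478 M of L.
Step 2:
                   L          A          J
  init         2.773    0.03016      2.948
  Δ         0.002088   0.003133  -0.002088
  eq           2.775    0.03329      2.945
  solve Keq expr → x = -0.001044; check Q = 3.0550e+04
Then add 0.04661 M of A.
Step 3:
                   L          A          J
  init         2.775     0.0799      2.945
  Δ         -0.03075   -0.04613    0.03075
  eq           2.744    0.03377      2.976
  solve Keq expr → x = 0.01538; check Q = 3.0550e+04

Direction: forward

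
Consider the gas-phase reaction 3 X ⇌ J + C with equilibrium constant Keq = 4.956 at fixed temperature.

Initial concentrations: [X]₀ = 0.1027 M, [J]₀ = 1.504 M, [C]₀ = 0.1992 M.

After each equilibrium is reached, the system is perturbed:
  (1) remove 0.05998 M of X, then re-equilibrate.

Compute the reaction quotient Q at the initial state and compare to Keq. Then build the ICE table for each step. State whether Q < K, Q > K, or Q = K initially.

Q₀ = 276.6 vs Keq = 4.956 ⇒ Q>K, reverse
Step 1:
                   X          J          C
  init        0.1027      1.504     0.1992
  Δ           0.2265   -0.07548   -0.07548
  eq          0.3292      1.429     0.1237
  solve Keq expr → x = -0.07548; check Q = 4.956
Then remove 0.05998 M of X.
Step 2:
                   X          J          C
  init        0.2692      1.429     0.1237
  Δ          0.04499     -0.015     -0.015
  eq          0.3142      1.414     0.1087
  solve Keq expr → x = -0.015; check Q = 4.956

Q₀ = 276.6; Q > K (proceeds reverse)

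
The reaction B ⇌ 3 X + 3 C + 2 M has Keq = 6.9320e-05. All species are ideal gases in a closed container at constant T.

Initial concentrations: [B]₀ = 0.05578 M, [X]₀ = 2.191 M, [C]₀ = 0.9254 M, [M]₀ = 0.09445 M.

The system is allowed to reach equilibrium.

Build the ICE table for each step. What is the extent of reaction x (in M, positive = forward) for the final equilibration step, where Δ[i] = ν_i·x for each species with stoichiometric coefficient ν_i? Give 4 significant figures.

Q₀ = 1.333 vs Keq = 6.9320e-05 ⇒ Q>K, reverse
Step 1:
                    B           X           C           M
  Initial     0.05578       2.191      0.9254     0.09445
  Change      0.04657     -0.1397     -0.1397    -0.09315
  Equil        0.1024       2.051      0.7857    0.001302
  solve Keq expr → x = -0.04657; check Q = 6.9320e-05

x = -0.04657 M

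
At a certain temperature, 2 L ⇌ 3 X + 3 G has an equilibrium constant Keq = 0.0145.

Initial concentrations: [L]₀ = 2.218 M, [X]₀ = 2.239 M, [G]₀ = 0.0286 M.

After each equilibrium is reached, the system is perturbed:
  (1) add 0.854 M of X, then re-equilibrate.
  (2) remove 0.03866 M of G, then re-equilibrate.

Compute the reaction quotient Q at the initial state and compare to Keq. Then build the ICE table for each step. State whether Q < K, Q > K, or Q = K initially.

Q₀ = 5.3375e-05 vs Keq = 0.0145 ⇒ Q<K, forward
Step 1:
                    L           X           G
  Initial       2.218       2.239      0.0286
  Change     -0.09382      0.1407      0.1407
  Equil         2.124        2.38      0.1693
  solve Keq expr → x = 0.04691; check Q = 0.0145
Then add 0.854 M of X.
Step 2:
                    L           X           G
  Initial       2.124       3.234      0.1693
  Change      0.02798    -0.04197    -0.04197
  Equil         2.152       3.192      0.1274
  solve Keq expr → x = -0.01399; check Q = 0.0145
Then remove 0.03866 M of G.
Step 3:
                    L           X           G
  Initial       2.152       3.192     0.08869
  Change     -0.02419     0.03628     0.03628
  Equil         2.128       3.228       0.125
  solve Keq expr → x = 0.01209; check Q = 0.0145

Q₀ = 5.3375e-05; Q < K (proceeds forward)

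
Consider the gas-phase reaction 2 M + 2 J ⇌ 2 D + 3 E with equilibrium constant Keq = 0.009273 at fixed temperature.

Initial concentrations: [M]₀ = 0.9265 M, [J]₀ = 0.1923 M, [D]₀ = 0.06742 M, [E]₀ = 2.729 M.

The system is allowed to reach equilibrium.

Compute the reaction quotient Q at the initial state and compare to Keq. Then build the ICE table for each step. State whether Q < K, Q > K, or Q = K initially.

Q₀ = 2.91; Q > K (proceeds reverse)

Q₀ = 2.91 vs Keq = 0.009273 ⇒ Q>K, reverse
Step 1:
                  M         J         D         E
  Initial    0.9265    0.1923   0.06742     2.729
  Change    0.06177   0.06177  -0.06177  -0.09266
  Equil      0.9883    0.2541  0.005649     2.636
  solve Keq expr → x = -0.03089; check Q = 0.009273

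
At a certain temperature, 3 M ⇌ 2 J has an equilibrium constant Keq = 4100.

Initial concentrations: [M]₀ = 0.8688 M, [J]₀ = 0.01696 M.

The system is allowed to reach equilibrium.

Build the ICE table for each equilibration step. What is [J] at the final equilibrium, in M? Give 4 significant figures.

Q₀ = 4.3862e-04 vs Keq = 4100 ⇒ Q<K, forward
Step 1:
                    M           J
  Initial      0.8688     0.01696
  Change       -0.826      0.5506
  Equil       0.04283      0.5676
  solve Keq expr → x = 0.2753; check Q = 4100

[J]_eq = 0.5676 M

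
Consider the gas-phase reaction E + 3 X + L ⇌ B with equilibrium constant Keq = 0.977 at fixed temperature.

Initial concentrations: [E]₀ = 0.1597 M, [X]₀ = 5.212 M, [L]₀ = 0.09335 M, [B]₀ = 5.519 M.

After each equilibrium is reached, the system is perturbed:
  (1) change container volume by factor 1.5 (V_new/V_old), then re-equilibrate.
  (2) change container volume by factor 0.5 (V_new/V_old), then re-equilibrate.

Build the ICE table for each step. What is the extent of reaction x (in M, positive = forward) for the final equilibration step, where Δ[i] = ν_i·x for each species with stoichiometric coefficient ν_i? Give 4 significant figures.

Q₀ = 2.615 vs Keq = 0.977 ⇒ Q>K, reverse
Step 1:
                  E         X         L         B
  Initial    0.1597     5.212   0.09335     5.519
  Change     0.0644    0.1932    0.0644   -0.0644
  Equil      0.2241     5.405    0.1578     5.455
  solve Keq expr → x = -0.0644; check Q = 0.977
Then change container volume by factor 1.5 (V_new/V_old).
Step 2:
                  E         X         L         B
  Initial    0.1494     3.603    0.1052     3.636
  Change     0.1155    0.3466    0.1155   -0.1155
  Equil      0.2649      3.95    0.2207     3.521
  solve Keq expr → x = -0.1155; check Q = 0.977
Then change container volume by factor 0.5 (V_new/V_old).
Step 3:
                  E         X         L         B
  Initial    0.5299       7.9    0.4414     7.042
  Change    -0.3283   -0.9848   -0.3283    0.3283
  Equil      0.2016     6.915    0.1131      7.37
  solve Keq expr → x = 0.3283; check Q = 0.977

x = 0.3283 M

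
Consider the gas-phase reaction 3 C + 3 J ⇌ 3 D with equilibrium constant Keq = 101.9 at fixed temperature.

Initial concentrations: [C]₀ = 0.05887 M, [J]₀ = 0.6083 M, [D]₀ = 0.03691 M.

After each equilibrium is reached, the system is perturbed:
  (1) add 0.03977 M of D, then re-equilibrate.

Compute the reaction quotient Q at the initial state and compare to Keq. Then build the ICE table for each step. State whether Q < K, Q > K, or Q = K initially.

Q₀ = 1.095; Q < K (proceeds forward)

Q₀ = 1.095 vs Keq = 101.9 ⇒ Q<K, forward
Step 1:
                   C          J          D
  I          0.05887     0.6083    0.03691
  C          -0.0329    -0.0329     0.0329
  E          0.02597     0.5754    0.06981
  solve Keq expr → x = 0.01097; check Q = 101.9
Then add 0.03977 M of D.
Step 2:
                   C          J          D
  I          0.02597     0.5754     0.1096
  C          0.01031    0.01031   -0.01031
  E          0.03628     0.5857    0.09927
  solve Keq expr → x = -0.003437; check Q = 101.9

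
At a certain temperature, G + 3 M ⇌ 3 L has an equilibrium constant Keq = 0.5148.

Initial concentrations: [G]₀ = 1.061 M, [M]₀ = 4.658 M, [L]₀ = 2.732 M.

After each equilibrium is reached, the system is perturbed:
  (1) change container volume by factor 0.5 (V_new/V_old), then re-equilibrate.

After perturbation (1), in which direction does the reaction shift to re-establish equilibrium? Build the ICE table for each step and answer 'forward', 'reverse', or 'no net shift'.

Direction: forward

Q₀ = 0.1902 vs Keq = 0.5148 ⇒ Q<K, forward
Step 1:
                    G           M           L
  init          1.061       4.658       2.732
  Δ           -0.1634     -0.4902      0.4902
  eq           0.8976       4.168       3.222
  solve Keq expr → x = 0.1634; check Q = 0.5148
Then change container volume by factor 0.5 (V_new/V_old).
Step 2:
                    G           M           L
  init          1.795       8.336       6.444
  Δ           -0.2273     -0.6819      0.6819
  eq            1.568       7.654       7.126
  solve Keq expr → x = 0.2273; check Q = 0.5148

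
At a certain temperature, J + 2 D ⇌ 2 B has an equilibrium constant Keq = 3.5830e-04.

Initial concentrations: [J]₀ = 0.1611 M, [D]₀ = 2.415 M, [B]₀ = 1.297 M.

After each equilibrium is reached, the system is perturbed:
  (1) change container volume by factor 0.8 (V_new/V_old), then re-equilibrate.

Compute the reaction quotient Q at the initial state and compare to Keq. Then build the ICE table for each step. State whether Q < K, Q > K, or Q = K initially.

Q₀ = 1.79 vs Keq = 3.5830e-04 ⇒ Q>K, reverse
Step 1:
                    J           D           B
  Initial      0.1611       2.415       1.297
  Change        0.618       1.236      -1.236
  Equil        0.7791       3.651       0.061
  solve Keq expr → x = -0.618; check Q = 3.5830e-04
Then change container volume by factor 0.8 (V_new/V_old).
Step 2:
                    J           D           B
  Initial      0.9739       4.564     0.07625
  Change    -0.004325   -0.008649    0.008649
  Equil        0.9696       4.555      0.0849
  solve Keq expr → x = 0.004325; check Q = 3.5830e-04

Q₀ = 1.79; Q > K (proceeds reverse)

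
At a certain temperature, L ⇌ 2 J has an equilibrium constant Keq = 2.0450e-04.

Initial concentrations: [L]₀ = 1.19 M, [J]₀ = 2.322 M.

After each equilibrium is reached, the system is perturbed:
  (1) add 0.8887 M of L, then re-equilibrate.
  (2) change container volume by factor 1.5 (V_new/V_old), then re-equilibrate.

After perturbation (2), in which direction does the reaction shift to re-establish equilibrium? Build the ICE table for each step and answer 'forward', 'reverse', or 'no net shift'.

Q₀ = 4.531 vs Keq = 2.0450e-04 ⇒ Q>K, reverse
Step 1:
                  L         J
  init         1.19     2.322
  Δ            1.15      -2.3
  eq           2.34   0.02188
  solve Keq expr → x = -1.15; check Q = 2.0450e-04
Then add 0.8887 M of L.
Step 2:
                  L         J
  init        3.229   0.02188
  Δ       -0.001906  0.003813
  eq          3.227   0.02569
  solve Keq expr → x = 0.001906; check Q = 2.0450e-04
Then change container volume by factor 1.5 (V_new/V_old).
Step 3:
                  L         J
  init        2.151   0.01713
  Δ        -0.00192   0.00384
  eq          2.149   0.02097
  solve Keq expr → x = 0.00192; check Q = 2.0450e-04

Direction: forward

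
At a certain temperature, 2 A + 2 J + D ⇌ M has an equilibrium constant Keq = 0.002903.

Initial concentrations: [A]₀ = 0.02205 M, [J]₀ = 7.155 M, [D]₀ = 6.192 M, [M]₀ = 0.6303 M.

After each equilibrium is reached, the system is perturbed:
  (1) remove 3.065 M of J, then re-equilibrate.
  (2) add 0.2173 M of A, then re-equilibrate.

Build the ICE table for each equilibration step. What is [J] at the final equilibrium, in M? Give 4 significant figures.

[J]_eq = 4.718 M

Q₀ = 4.09 vs Keq = 0.002903 ⇒ Q>K, reverse
Step 1:
                  A         J         D         M
  init      0.02205     7.155     6.192    0.6303
  Δ           0.545     0.545    0.2725   -0.2725
  eq         0.5671       7.7     6.465    0.3578
  solve Keq expr → x = -0.2725; check Q = 0.002903
Then remove 3.065 M of J.
Step 2:
                  A         J         D         M
  init       0.5671     4.635     6.465    0.3578
  Δ          0.1967    0.1967   0.09835  -0.09835
  eq         0.7638     4.832     6.563    0.2594
  solve Keq expr → x = -0.09835; check Q = 0.002903
Then add 0.2173 M of A.
Step 3:
                  A         J         D         M
  init       0.9811     4.832     6.563    0.2594
  Δ         -0.1137   -0.1137  -0.05684   0.05684
  eq         0.8674     4.718     6.506    0.3163
  solve Keq expr → x = 0.05684; check Q = 0.002903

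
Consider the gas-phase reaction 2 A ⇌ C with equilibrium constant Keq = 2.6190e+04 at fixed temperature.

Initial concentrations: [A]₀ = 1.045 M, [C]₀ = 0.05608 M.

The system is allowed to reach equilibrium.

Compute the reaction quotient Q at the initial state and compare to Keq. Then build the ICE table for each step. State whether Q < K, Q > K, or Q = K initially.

Q₀ = 0.05135 vs Keq = 2.6190e+04 ⇒ Q<K, forward
Step 1:
                   A          C
  Initial      1.045    0.05608
  Change       -1.04     0.5202
  Equil     0.004691     0.5762
  solve Keq expr → x = 0.5202; check Q = 2.6190e+04

Q₀ = 0.05135; Q < K (proceeds forward)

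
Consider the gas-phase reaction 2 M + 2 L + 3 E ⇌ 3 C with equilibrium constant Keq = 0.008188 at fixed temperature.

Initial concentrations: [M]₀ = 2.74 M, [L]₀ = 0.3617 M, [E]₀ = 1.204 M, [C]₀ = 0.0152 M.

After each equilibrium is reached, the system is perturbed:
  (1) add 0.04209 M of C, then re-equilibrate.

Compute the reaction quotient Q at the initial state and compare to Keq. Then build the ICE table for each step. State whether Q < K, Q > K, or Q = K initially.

Q₀ = 2.0486e-06 vs Keq = 0.008188 ⇒ Q<K, forward
Step 1:
                  M         L         E         C
  I            2.74    0.3617     1.204    0.0152
  C         -0.1004   -0.1004   -0.1506    0.1506
  E            2.64    0.2613     1.053    0.1658
  solve Keq expr → x = 0.05019; check Q = 0.008188
Then add 0.04209 M of C.
Step 2:
                  M         L         E         C
  I            2.64    0.2613     1.053    0.2079
  C         0.01904   0.01904   0.02856  -0.02856
  E           2.659    0.2804     1.082    0.1793
  solve Keq expr → x = -0.009521; check Q = 0.008188

Q₀ = 2.0486e-06; Q < K (proceeds forward)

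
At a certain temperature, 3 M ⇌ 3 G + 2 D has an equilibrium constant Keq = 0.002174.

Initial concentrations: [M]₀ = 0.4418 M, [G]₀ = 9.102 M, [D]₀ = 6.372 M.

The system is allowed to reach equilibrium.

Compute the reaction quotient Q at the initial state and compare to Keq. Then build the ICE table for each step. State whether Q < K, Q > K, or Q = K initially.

Q₀ = 3.5505e+05 vs Keq = 0.002174 ⇒ Q>K, reverse
Step 1:
                    M           G           D
  Initial      0.4418       9.102       6.372
  Change        8.022      -8.022      -5.348
  Equil         8.464        1.08       1.024
  solve Keq expr → x = -2.674; check Q = 0.002174

Q₀ = 3.5505e+05; Q > K (proceeds reverse)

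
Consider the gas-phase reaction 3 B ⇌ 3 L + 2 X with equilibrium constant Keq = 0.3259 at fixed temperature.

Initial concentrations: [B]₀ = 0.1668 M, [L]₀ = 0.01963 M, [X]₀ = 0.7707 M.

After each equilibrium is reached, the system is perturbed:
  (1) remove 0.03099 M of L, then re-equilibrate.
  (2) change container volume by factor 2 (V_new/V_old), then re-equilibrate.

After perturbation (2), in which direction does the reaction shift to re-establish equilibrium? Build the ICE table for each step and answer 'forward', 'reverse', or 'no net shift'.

Direction: forward

Q₀ = 9.6815e-04 vs Keq = 0.3259 ⇒ Q<K, forward
Step 1:
                  B         L         X
  init       0.1668   0.01963    0.7707
  Δ        -0.06267   0.06267   0.04178
  eq         0.1041    0.0823    0.8125
  solve Keq expr → x = 0.02089; check Q = 0.3259
Then remove 0.03099 M of L.
Step 2:
                  B         L         X
  init       0.1041   0.05131    0.8125
  Δ        -0.01696   0.01696    0.0113
  eq        0.08717   0.06827    0.8238
  solve Keq expr → x = 0.005652; check Q = 0.3259
Then change container volume by factor 2 (V_new/V_old).
Step 3:
                  B         L         X
  init      0.04359   0.03413    0.4119
  Δ       -0.008758  0.008758  0.005839
  eq        0.03483   0.04289    0.4177
  solve Keq expr → x = 0.002919; check Q = 0.3259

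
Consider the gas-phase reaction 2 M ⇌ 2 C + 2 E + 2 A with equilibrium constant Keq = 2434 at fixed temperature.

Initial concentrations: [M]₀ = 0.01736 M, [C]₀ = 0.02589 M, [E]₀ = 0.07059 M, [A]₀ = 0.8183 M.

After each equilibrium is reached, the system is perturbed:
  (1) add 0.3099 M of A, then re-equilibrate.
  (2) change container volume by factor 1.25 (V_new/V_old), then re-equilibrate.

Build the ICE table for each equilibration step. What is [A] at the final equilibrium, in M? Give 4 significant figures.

Q₀ = 0.007421 vs Keq = 2434 ⇒ Q<K, forward
Step 1:
                   M          C          E          A
  I          0.01736    0.02589    0.07059     0.8183
  C          -0.0173     0.0173     0.0173     0.0173
  E       6.4283e-05    0.04319    0.08789     0.8356
  solve Keq expr → x = 0.008648; check Q = 2434
Then add 0.3099 M of A.
Step 2:
                   M          C          E          A
  I       6.4283e-05    0.04319    0.08789      1.145
  C       2.3767e-05 -2.3767e-05 -2.3767e-05 -2.3767e-05
  E       8.8049e-05    0.04316    0.08786      1.145
  solve Keq expr → x = -1.1883e-05; check Q = 2434
Then change container volume by factor 1.25 (V_new/V_old).
Step 3:
                   M          C          E          A
  I       7.0439e-05    0.03453    0.07029     0.9164
  C       -2.5308e-05 2.5308e-05 2.5308e-05 2.5308e-05
  E       4.5132e-05    0.03455    0.07031     0.9164
  solve Keq expr → x = 1.2654e-05; check Q = 2434

[A]_eq = 0.9164 M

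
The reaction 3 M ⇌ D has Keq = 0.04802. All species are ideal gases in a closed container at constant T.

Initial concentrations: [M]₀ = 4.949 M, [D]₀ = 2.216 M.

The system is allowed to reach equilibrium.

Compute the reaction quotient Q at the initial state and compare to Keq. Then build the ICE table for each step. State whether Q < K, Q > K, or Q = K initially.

Q₀ = 0.01828 vs Keq = 0.04802 ⇒ Q<K, forward
Step 1:
                    M           D
  Initial       4.949       2.216
  Change       -1.164       0.388
  Equil         3.785       2.604
  solve Keq expr → x = 0.388; check Q = 0.04802

Q₀ = 0.01828; Q < K (proceeds forward)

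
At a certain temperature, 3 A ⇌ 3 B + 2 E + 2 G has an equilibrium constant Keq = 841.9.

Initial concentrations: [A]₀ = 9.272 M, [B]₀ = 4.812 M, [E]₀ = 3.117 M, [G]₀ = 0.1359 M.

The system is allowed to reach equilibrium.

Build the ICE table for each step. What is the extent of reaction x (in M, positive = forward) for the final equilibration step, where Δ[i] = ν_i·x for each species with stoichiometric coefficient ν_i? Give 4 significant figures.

Q₀ = 0.02508 vs Keq = 841.9 ⇒ Q<K, forward
Step 1:
                   A          B          E          G
  I            9.272      4.812      3.117     0.1359
  C           -3.768      3.768      2.512      2.512
  E            5.504       8.58      5.629      2.648
  solve Keq expr → x = 1.256; check Q = 841.9

x = 1.256 M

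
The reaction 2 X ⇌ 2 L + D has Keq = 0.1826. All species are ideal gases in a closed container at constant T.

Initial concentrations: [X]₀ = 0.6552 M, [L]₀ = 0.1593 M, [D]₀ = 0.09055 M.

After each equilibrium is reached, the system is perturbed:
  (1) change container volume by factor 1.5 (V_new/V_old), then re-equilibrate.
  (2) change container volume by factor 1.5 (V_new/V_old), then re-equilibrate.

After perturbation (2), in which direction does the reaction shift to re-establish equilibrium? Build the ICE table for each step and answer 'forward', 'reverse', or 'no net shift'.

Q₀ = 0.005353 vs Keq = 0.1826 ⇒ Q<K, forward
Step 1:
                    X           L           D
  I            0.6552      0.1593     0.09055
  C           -0.2347      0.2347      0.1174
  E            0.4205       0.394      0.2079
  solve Keq expr → x = 0.1174; check Q = 0.1826
Then change container volume by factor 1.5 (V_new/V_old).
Step 2:
                    X           L           D
  I            0.2803      0.2627      0.1386
  C          -0.02226     0.02226     0.01113
  E             0.258       0.285      0.1497
  solve Keq expr → x = 0.01113; check Q = 0.1826
Then change container volume by factor 1.5 (V_new/V_old).
Step 3:
                    X           L           D
  I             0.172        0.19     0.09983
  C          -0.01495     0.01495    0.007474
  E            0.1571      0.2049      0.1073
  solve Keq expr → x = 0.007474; check Q = 0.1826

Direction: forward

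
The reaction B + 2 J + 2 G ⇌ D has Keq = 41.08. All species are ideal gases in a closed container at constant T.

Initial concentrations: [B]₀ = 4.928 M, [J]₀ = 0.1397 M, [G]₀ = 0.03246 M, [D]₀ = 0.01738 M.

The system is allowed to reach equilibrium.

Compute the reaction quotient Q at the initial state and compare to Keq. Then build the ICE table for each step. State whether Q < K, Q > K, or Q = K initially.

Q₀ = 171.5 vs Keq = 41.08 ⇒ Q>K, reverse
Step 1:
                  B         J         G         D
  init        4.928    0.1397   0.03246   0.01738
  Δ         0.00702   0.01404   0.01404  -0.00702
  eq          4.935    0.1537    0.0465   0.01036
  solve Keq expr → x = -0.00702; check Q = 41.08

Q₀ = 171.5; Q > K (proceeds reverse)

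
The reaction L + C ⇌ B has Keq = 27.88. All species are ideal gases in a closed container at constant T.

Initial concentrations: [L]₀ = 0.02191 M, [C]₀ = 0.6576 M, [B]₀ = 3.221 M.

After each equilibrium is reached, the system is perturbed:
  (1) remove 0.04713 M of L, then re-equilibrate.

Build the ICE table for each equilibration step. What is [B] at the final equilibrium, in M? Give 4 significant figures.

[B]_eq = 3.061 M

Q₀ = 223.6 vs Keq = 27.88 ⇒ Q>K, reverse
Step 1:
                    L           C           B
  Initial     0.02191      0.6576       3.221
  Change       0.1209      0.1209     -0.1209
  Equil        0.1428      0.7785         3.1
  solve Keq expr → x = -0.1209; check Q = 27.88
Then remove 0.04713 M of L.
Step 2:
                    L           C           B
  Initial      0.0957      0.7785         3.1
  Change      0.03867     0.03867    -0.03867
  Equil        0.1344      0.8172       3.061
  solve Keq expr → x = -0.03867; check Q = 27.88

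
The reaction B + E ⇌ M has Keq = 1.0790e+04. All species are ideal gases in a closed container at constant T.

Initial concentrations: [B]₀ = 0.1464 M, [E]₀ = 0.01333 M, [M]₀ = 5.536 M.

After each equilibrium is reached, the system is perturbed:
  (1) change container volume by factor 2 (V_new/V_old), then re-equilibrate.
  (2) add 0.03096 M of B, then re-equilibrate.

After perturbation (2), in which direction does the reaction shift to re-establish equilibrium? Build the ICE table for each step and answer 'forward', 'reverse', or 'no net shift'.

Direction: forward

Q₀ = 2837 vs Keq = 1.0790e+04 ⇒ Q<K, forward
Step 1:
                    B           E           M
  I            0.1464     0.01333       5.536
  C         -0.009574   -0.009574    0.009574
  E            0.1368    0.003756       5.546
  solve Keq expr → x = 0.009574; check Q = 1.0790e+04
Then change container volume by factor 2 (V_new/V_old).
Step 2:
                    B           E           M
  I           0.06841    0.001878       2.773
  C           0.00178     0.00178    -0.00178
  E           0.07019    0.003659       2.771
  solve Keq expr → x = -0.00178; check Q = 1.0790e+04
Then add 0.03096 M of B.
Step 3:
                    B           E           M
  I            0.1012    0.003659       2.771
  C         -0.001091   -0.001091    0.001091
  E            0.1001    0.002568       2.772
  solve Keq expr → x = 0.001091; check Q = 1.0790e+04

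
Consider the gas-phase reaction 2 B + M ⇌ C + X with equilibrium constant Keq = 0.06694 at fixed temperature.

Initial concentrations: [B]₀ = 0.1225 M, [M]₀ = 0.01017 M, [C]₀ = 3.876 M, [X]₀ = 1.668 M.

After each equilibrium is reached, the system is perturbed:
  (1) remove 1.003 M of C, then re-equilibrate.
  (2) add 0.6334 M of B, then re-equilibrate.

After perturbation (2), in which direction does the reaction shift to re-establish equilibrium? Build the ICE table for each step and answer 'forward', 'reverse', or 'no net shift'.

Direction: forward

Q₀ = 4.2363e+04 vs Keq = 0.06694 ⇒ Q>K, reverse
Step 1:
                    B           M           C           X
  I            0.1225     0.01017       3.876       1.668
  C             2.735       1.368      -1.368      -1.368
  E             2.858       1.378       2.508      0.3003
  solve Keq expr → x = -1.368; check Q = 0.06694
Then remove 1.003 M of C.
Step 2:
                    B           M           C           X
  I             2.858       1.378       1.505      0.3003
  C           -0.1773    -0.08867     0.08867     0.08867
  E             2.681       1.289       1.594       0.389
  solve Keq expr → x = 0.08867; check Q = 0.06694
Then add 0.6334 M of B.
Step 3:
                    B           M           C           X
  I             3.314       1.289       1.594       0.389
  C           -0.1705    -0.08524     0.08524     0.08524
  E             3.143       1.204       1.679      0.4742
  solve Keq expr → x = 0.08524; check Q = 0.06694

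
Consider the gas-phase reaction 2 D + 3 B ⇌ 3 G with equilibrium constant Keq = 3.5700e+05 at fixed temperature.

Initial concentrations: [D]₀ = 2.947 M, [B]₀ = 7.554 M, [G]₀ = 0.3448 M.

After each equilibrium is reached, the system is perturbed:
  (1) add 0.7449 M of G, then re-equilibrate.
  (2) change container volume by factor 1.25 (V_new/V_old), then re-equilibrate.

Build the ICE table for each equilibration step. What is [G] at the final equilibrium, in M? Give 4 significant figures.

Q₀ = 1.0950e-05 vs Keq = 3.5700e+05 ⇒ Q<K, forward
Step 1:
                  D         B         G
  I           2.947     7.554    0.3448
  C          -2.944    -4.416     4.416
  E        0.003127     3.138     4.761
  solve Keq expr → x = 1.472; check Q = 3.5700e+05
Then add 0.7449 M of G.
Step 2:
                  D         B         G
  I        0.003127     3.138     5.506
  C       7.5863e-04  0.001138 -0.001138
  E        0.003886     3.139     5.504
  solve Keq expr → x = -3.7932e-04; check Q = 3.5700e+05
Then change container volume by factor 1.25 (V_new/V_old).
Step 3:
                  D         B         G
  I        0.003109     2.511     4.403
  C       7.7292e-04  0.001159 -0.001159
  E        0.003882     2.513     4.402
  solve Keq expr → x = -3.8646e-04; check Q = 3.5700e+05

[G]_eq = 4.402 M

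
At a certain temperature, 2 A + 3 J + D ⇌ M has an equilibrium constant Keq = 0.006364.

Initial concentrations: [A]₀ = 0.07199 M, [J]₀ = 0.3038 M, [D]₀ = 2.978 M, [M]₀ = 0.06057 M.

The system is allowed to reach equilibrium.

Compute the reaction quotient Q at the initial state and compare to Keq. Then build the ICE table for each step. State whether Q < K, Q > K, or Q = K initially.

Q₀ = 140 vs Keq = 0.006364 ⇒ Q>K, reverse
Step 1:
                  A         J         D         M
  init      0.07199    0.3038     2.978   0.06057
  Δ           0.121    0.1815   0.06049  -0.06049
  eq          0.193    0.4853     3.038 8.2277e-05
  solve Keq expr → x = -0.06049; check Q = 0.006364

Q₀ = 140; Q > K (proceeds reverse)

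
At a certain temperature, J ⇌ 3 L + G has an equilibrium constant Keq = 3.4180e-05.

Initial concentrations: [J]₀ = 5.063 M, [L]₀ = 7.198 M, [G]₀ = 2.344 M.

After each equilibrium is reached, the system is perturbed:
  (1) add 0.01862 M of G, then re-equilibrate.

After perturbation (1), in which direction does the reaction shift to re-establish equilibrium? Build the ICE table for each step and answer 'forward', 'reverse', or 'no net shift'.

Q₀ = 172.7 vs Keq = 3.4180e-05 ⇒ Q>K, reverse
Step 1:
                  J         L         G
  init        5.063     7.198     2.344
  Δ           2.323    -6.969    -2.323
  eq          7.386     0.229   0.02101
  solve Keq expr → x = -2.323; check Q = 3.4180e-05
Then add 0.01862 M of G.
Step 2:
                  J         L         G
  init        7.386     0.229   0.03963
  Δ        0.008993  -0.02698 -0.008993
  eq          7.395    0.2021   0.03064
  solve Keq expr → x = -0.008993; check Q = 3.4180e-05

Direction: reverse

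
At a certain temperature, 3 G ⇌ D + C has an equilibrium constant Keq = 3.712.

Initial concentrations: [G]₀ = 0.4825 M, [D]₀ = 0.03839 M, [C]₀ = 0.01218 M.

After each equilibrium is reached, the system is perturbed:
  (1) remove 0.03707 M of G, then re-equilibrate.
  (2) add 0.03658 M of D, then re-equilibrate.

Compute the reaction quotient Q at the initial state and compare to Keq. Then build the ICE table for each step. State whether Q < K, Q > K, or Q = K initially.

Q₀ = 0.004163; Q < K (proceeds forward)

Q₀ = 0.004163 vs Keq = 3.712 ⇒ Q<K, forward
Step 1:
                  G         D         C
  Initial    0.4825   0.03839   0.01218
  Change    -0.3166    0.1055    0.1055
  Equil      0.1659    0.1439    0.1177
  solve Keq expr → x = 0.1055; check Q = 3.712
Then remove 0.03707 M of G.
Step 2:
                  G         D         C
  Initial    0.1288    0.1439    0.1177
  Change    0.02877 -0.009591 -0.009591
  Equil      0.1576    0.1343    0.1081
  solve Keq expr → x = -0.009591; check Q = 3.712
Then add 0.03658 M of D.
Step 3:
                  G         D         C
  Initial    0.1576    0.1709    0.1081
  Change    0.01023 -0.003409 -0.003409
  Equil      0.1678    0.1675    0.1047
  solve Keq expr → x = -0.003409; check Q = 3.712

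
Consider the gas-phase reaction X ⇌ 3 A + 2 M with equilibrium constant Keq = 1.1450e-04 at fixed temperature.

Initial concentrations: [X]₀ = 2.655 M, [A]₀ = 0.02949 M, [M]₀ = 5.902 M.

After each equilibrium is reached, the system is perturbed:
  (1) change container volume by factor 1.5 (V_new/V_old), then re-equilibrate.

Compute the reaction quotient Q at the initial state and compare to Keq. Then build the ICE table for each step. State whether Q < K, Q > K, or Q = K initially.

Q₀ = 3.3648e-04; Q > K (proceeds reverse)

Q₀ = 3.3648e-04 vs Keq = 1.1450e-04 ⇒ Q>K, reverse
Step 1:
                    X           A           M
  I             2.655     0.02949       5.902
  C           0.00296    -0.00888    -0.00592
  E             2.658     0.02061       5.896
  solve Keq expr → x = -0.00296; check Q = 1.1450e-04
Then change container volume by factor 1.5 (V_new/V_old).
Step 2:
                    X           A           M
  I             1.772     0.01374       3.931
  C         -0.003271    0.009812    0.006541
  E             1.769     0.02355       3.937
  solve Keq expr → x = 0.003271; check Q = 1.1450e-04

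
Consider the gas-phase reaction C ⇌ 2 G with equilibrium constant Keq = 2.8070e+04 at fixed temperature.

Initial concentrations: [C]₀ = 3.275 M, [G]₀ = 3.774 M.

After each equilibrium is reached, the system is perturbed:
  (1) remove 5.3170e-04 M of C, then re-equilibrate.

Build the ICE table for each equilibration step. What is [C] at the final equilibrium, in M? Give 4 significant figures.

[C]_eq = 0.003791 M

Q₀ = 4.349 vs Keq = 2.8070e+04 ⇒ Q<K, forward
Step 1:
                   C          G
  I            3.275      3.774
  C           -3.271      6.542
  E         0.003792      10.32
  solve Keq expr → x = 3.271; check Q = 2.8070e+04
Then remove 5.3170e-04 M of C.
Step 2:
                   C          G
  I          0.00326      10.32
  C       5.3092e-04  -0.001062
  E         0.003791      10.32
  solve Keq expr → x = -5.3092e-04; check Q = 2.8070e+04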